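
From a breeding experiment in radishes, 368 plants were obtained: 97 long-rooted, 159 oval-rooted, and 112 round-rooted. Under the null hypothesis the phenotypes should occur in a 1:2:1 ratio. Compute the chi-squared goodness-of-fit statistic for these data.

8.016

The 1:2:1 ratio has 4 parts, so with N = 368 the expected counts are:
  long-rooted: 368 × 1/4 = 92
  oval-rooted: 368 × 2/4 = 184
  round-rooted: 368 × 1/4 = 92
χ² = Σ (O − E)² / E
  long-rooted: (97 − 92)² / 92 = 0.2717
  oval-rooted: (159 − 184)² / 184 = 3.3967
  round-rooted: (112 − 92)² / 92 = 4.3478
χ² = 0.2717 + 3.3967 + 4.3478 = 8.0162 ≈ 8.016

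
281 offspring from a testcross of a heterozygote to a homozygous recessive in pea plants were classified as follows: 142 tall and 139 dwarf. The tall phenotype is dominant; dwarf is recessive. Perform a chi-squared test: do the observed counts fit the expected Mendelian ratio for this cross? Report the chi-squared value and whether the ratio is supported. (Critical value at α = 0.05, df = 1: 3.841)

A testcross of a heterozygote (Aa × aa) gives a 1:1 phenotypic ratio.
Under the 1:1 hypothesis (Σ ratio = 2, N = 281):
  tall: 281 × 1/2 = 140.5
  dwarf: 281 × 1/2 = 140.5
χ² = Σ (O − E)² / E
  tall: (142 − 140.5)² / 140.5 = 0.0160
  dwarf: (139 − 140.5)² / 140.5 = 0.0160
χ² = 0.0160 + 0.0160 = 0.032
Degrees of freedom = 2 − 1 = 1; critical value at α = 0.05 is 3.841.
Since 0.032 < 3.841, we fail to reject the null hypothesis — the data are consistent with the 1:1 ratio.

0.032; consistent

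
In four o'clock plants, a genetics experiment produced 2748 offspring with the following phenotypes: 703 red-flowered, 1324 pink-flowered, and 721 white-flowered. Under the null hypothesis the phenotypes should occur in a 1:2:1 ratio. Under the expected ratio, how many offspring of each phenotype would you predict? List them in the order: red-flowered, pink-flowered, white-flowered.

687, 1374, 687

Total ratio parts = 4. Expected numbers out of 2748:
  red-flowered: 2748 × 1/4 = 687
  pink-flowered: 2748 × 2/4 = 1374
  white-flowered: 2748 × 1/4 = 687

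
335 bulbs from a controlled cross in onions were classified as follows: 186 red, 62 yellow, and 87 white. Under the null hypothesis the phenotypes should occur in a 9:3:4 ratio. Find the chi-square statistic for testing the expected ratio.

Under the 9:3:4 hypothesis (Σ ratio = 16, N = 335):
  red: 335 × 9/16 = 188.4375
  yellow: 335 × 3/16 = 62.8125
  white: 335 × 4/16 = 83.75
χ² = Σ (O − E)² / E
  red: (186 − 188.4375)² / 188.4375 = 0.0315
  yellow: (62 − 62.8125)² / 62.8125 = 0.0105
  white: (87 − 83.75)² / 83.75 = 0.1261
χ² = 0.0315 + 0.0105 + 0.1261 = 0.1681 ≈ 0.168

0.168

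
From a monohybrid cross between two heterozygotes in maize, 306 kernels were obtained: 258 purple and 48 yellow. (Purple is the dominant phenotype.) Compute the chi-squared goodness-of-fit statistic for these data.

14.157

For a monohybrid cross between heterozygotes with complete dominance, the expected phenotypic ratio is 3:1.
Total ratio parts = 4. Expected numbers out of 306:
  purple: 306 × 3/4 = 229.5
  yellow: 306 × 1/4 = 76.5
χ² = Σ (O − E)² / E
  purple: (258 − 229.5)² / 229.5 = 3.5392
  yellow: (48 − 76.5)² / 76.5 = 10.6176
χ² = 3.5392 + 10.6176 = 14.1568 ≈ 14.157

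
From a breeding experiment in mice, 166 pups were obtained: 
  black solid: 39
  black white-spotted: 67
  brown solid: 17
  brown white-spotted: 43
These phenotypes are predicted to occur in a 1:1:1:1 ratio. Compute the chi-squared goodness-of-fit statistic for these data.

Total ratio parts = 4. Expected numbers out of 166:
  black solid: 166 × 1/4 = 41.5
  black white-spotted: 166 × 1/4 = 41.5
  brown solid: 166 × 1/4 = 41.5
  brown white-spotted: 166 × 1/4 = 41.5
χ² = Σ (O − E)² / E
  black solid: (39 − 41.5)² / 41.5 = 0.1506
  black white-spotted: (67 − 41.5)² / 41.5 = 15.6687
  brown solid: (17 − 41.5)² / 41.5 = 14.4639
  brown white-spotted: (43 − 41.5)² / 41.5 = 0.0542
χ² = 0.1506 + 15.6687 + 14.4639 + 0.0542 = 30.3374 ≈ 30.337

30.337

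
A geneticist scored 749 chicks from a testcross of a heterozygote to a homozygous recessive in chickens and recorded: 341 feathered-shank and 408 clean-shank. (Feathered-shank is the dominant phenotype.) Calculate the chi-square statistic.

A testcross of a heterozygote (Aa × aa) gives a 1:1 phenotypic ratio.
The 1:1 ratio has 2 parts, so with N = 749 the expected counts are:
  feathered-shank: 749 × 1/2 = 374.5
  clean-shank: 749 × 1/2 = 374.5
χ² = Σ (O − E)² / E
  feathered-shank: (341 − 374.5)² / 374.5 = 2.9967
  clean-shank: (408 − 374.5)² / 374.5 = 2.9967
χ² = 2.9967 + 2.9967 = 5.9934 ≈ 5.993

5.993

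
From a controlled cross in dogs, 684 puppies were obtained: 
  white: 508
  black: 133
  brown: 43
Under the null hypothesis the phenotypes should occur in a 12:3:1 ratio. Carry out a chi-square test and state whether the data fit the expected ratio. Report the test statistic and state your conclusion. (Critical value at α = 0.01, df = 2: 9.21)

Total ratio parts = 16. Expected numbers out of 684:
  white: 684 × 12/16 = 513
  black: 684 × 3/16 = 128.25
  brown: 684 × 1/16 = 42.75
χ² = Σ (O − E)² / E
  white: (508 − 513)² / 513 = 0.0487
  black: (133 − 128.25)² / 128.25 = 0.1759
  brown: (43 − 42.75)² / 42.75 = 0.0015
χ² = 0.0487 + 0.1759 + 0.0015 = 0.2261 ≈ 0.226
Degrees of freedom = 3 − 1 = 2; critical value at α = 0.01 is 9.21.
Since 0.226 < 9.21, we fail to reject the null hypothesis — the data are consistent with the 12:3:1 ratio.

0.226; consistent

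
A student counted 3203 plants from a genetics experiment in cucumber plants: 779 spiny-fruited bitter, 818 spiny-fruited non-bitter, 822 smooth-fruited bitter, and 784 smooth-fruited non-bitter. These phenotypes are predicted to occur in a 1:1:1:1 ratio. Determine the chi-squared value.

The 1:1:1:1 ratio has 4 parts, so with N = 3203 the expected counts are:
  spiny-fruited bitter: 3203 × 1/4 = 800.75
  spiny-fruited non-bitter: 3203 × 1/4 = 800.75
  smooth-fruited bitter: 3203 × 1/4 = 800.75
  smooth-fruited non-bitter: 3203 × 1/4 = 800.75
χ² = Σ (O − E)² / E
  spiny-fruited bitter: (779 − 800.75)² / 800.75 = 0.5908
  spiny-fruited non-bitter: (818 − 800.75)² / 800.75 = 0.3716
  smooth-fruited bitter: (822 − 800.75)² / 800.75 = 0.5639
  smooth-fruited non-bitter: (784 − 800.75)² / 800.75 = 0.3504
χ² = 0.5908 + 0.3716 + 0.5639 + 0.3504 = 1.8767 ≈ 1.877

1.877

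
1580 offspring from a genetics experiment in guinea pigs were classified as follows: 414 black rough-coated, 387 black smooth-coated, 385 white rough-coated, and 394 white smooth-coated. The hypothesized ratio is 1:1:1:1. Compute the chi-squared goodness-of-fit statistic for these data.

1.332

The 1:1:1:1 ratio has 4 parts, so with N = 1580 the expected counts are:
  black rough-coated: 1580 × 1/4 = 395
  black smooth-coated: 1580 × 1/4 = 395
  white rough-coated: 1580 × 1/4 = 395
  white smooth-coated: 1580 × 1/4 = 395
χ² = Σ (O − E)² / E
  black rough-coated: (414 − 395)² / 395 = 0.9139
  black smooth-coated: (387 − 395)² / 395 = 0.1620
  white rough-coated: (385 − 395)² / 395 = 0.2532
  white smooth-coated: (394 − 395)² / 395 = 0.0025
χ² = 0.9139 + 0.1620 + 0.2532 + 0.0025 = 1.3316 ≈ 1.332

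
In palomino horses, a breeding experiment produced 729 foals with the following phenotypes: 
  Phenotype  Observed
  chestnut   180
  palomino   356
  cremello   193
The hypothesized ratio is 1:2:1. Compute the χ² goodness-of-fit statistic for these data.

0.860

Expected counts for N = 729 under a 1:2:1 ratio (total parts = 4):
  chestnut: 729 × 1/4 = 182.25
  palomino: 729 × 2/4 = 364.5
  cremello: 729 × 1/4 = 182.25
χ² = Σ (O − E)² / E
  chestnut: (180 − 182.25)² / 182.25 = 0.0278
  palomino: (356 − 364.5)² / 364.5 = 0.1982
  cremello: (193 − 182.25)² / 182.25 = 0.6341
χ² = 0.0278 + 0.1982 + 0.6341 = 0.8601 ≈ 0.860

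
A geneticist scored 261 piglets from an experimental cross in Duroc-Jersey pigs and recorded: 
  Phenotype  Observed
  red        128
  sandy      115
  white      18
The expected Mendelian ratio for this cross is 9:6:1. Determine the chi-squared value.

5.582

The 9:6:1 ratio has 16 parts, so with N = 261 the expected counts are:
  red: 261 × 9/16 = 146.8125
  sandy: 261 × 6/16 = 97.875
  white: 261 × 1/16 = 16.3125
χ² = Σ (O − E)² / E
  red: (128 − 146.8125)² / 146.8125 = 2.4106
  sandy: (115 − 97.875)² / 97.875 = 2.9963
  white: (18 − 16.3125)² / 16.3125 = 0.1746
χ² = 2.4106 + 2.9963 + 0.1746 = 5.5815 ≈ 5.582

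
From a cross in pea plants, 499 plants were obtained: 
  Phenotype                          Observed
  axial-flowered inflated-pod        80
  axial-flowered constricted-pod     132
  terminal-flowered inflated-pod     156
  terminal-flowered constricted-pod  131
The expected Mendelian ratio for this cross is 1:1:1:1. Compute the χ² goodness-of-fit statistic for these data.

24.615

Expected counts for N = 499 under a 1:1:1:1 ratio (total parts = 4):
  axial-flowered inflated-pod: 499 × 1/4 = 124.75
  axial-flowered constricted-pod: 499 × 1/4 = 124.75
  terminal-flowered inflated-pod: 499 × 1/4 = 124.75
  terminal-flowered constricted-pod: 499 × 1/4 = 124.75
χ² = Σ (O − E)² / E
  axial-flowered inflated-pod: (80 − 124.75)² / 124.75 = 16.0526
  axial-flowered constricted-pod: (132 − 124.75)² / 124.75 = 0.4213
  terminal-flowered inflated-pod: (156 − 124.75)² / 124.75 = 7.8282
  terminal-flowered constricted-pod: (131 − 124.75)² / 124.75 = 0.3131
χ² = 16.0526 + 0.4213 + 7.8282 + 0.3131 = 24.6152 ≈ 24.615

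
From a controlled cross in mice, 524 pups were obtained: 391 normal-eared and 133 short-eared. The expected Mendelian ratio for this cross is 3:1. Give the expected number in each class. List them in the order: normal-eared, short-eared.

393, 131

The 3:1 ratio has 4 parts, so with N = 524 the expected counts are:
  normal-eared: 524 × 3/4 = 393
  short-eared: 524 × 1/4 = 131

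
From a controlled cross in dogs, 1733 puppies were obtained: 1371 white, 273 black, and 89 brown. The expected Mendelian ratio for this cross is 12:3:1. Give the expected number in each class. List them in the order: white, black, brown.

1299.75, 324.9375, 108.3125

The 12:3:1 ratio has 16 parts, so with N = 1733 the expected counts are:
  white: 1733 × 12/16 = 1299.75
  black: 1733 × 3/16 = 324.9375
  brown: 1733 × 1/16 = 108.3125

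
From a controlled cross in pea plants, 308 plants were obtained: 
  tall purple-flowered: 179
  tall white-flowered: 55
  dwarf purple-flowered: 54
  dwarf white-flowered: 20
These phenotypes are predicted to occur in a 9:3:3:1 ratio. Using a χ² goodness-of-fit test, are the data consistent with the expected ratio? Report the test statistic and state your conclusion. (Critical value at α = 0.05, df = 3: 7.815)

0.595; consistent

Under the 9:3:3:1 hypothesis (Σ ratio = 16, N = 308):
  tall purple-flowered: 308 × 9/16 = 173.25
  tall white-flowered: 308 × 3/16 = 57.75
  dwarf purple-flowered: 308 × 3/16 = 57.75
  dwarf white-flowered: 308 × 1/16 = 19.25
χ² = Σ (O − E)² / E
  tall purple-flowered: (179 − 173.25)² / 173.25 = 0.1908
  tall white-flowered: (55 − 57.75)² / 57.75 = 0.1310
  dwarf purple-flowered: (54 − 57.75)² / 57.75 = 0.2435
  dwarf white-flowered: (20 − 19.25)² / 19.25 = 0.0292
χ² = 0.1908 + 0.1310 + 0.2435 + 0.0292 = 0.5945 ≈ 0.595
Degrees of freedom = 4 − 1 = 3; critical value at α = 0.05 is 7.815.
Since 0.595 < 7.815, we fail to reject the null hypothesis — the data are consistent with the 9:3:3:1 ratio.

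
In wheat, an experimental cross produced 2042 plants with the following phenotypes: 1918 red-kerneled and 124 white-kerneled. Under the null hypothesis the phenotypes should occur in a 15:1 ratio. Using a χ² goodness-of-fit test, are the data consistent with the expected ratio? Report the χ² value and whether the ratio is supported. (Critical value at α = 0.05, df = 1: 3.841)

Total ratio parts = 16. Expected numbers out of 2042:
  red-kerneled: 2042 × 15/16 = 1914.375
  white-kerneled: 2042 × 1/16 = 127.625
χ² = Σ (O − E)² / E
  red-kerneled: (1918 − 1914.375)² / 1914.375 = 0.0069
  white-kerneled: (124 − 127.625)² / 127.625 = 0.1030
χ² = 0.0069 + 0.1030 = 0.1099 ≈ 0.110
Degrees of freedom = 2 − 1 = 1; critical value at α = 0.05 is 3.841.
Since 0.110 < 3.841, we fail to reject the null hypothesis — the data are consistent with the 15:1 ratio.

0.110; consistent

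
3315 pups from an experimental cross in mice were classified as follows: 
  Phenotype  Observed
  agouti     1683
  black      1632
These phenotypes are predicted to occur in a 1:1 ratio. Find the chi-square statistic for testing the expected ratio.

Total ratio parts = 2. Expected numbers out of 3315:
  agouti: 3315 × 1/2 = 1657.5
  black: 3315 × 1/2 = 1657.5
χ² = Σ (O − E)² / E
  agouti: (1683 − 1657.5)² / 1657.5 = 0.3923
  black: (1632 − 1657.5)² / 1657.5 = 0.3923
χ² = 0.3923 + 0.3923 = 0.7846 ≈ 0.785

0.785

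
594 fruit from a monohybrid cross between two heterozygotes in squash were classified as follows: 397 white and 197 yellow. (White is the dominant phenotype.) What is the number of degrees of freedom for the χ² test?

1

For a monohybrid cross between heterozygotes with complete dominance, the expected phenotypic ratio is 3:1.
A goodness-of-fit test with 2 phenotype classes has df = 2 − 1 = 1.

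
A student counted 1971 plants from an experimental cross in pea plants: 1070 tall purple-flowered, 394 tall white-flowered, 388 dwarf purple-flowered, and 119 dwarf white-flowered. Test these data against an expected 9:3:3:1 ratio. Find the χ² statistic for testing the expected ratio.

Expected counts for N = 1971 under a 9:3:3:1 ratio (total parts = 16):
  tall purple-flowered: 1971 × 9/16 = 1108.6875
  tall white-flowered: 1971 × 3/16 = 369.5625
  dwarf purple-flowered: 1971 × 3/16 = 369.5625
  dwarf white-flowered: 1971 × 1/16 = 123.1875
χ² = Σ (O − E)² / E
  tall purple-flowered: (1070 − 1108.6875)² / 1108.6875 = 1.3500
  tall white-flowered: (394 − 369.5625)² / 369.5625 = 1.6159
  dwarf purple-flowered: (388 − 369.5625)² / 369.5625 = 0.9198
  dwarf white-flowered: (119 − 123.1875)² / 123.1875 = 0.1423
χ² = 1.3500 + 1.6159 + 0.9198 + 0.1423 = 4.028

4.028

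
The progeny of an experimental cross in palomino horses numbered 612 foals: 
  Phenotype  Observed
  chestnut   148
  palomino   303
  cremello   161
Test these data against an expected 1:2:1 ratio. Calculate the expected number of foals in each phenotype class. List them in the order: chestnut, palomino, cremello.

The 1:2:1 ratio has 4 parts, so with N = 612 the expected counts are:
  chestnut: 612 × 1/4 = 153
  palomino: 612 × 2/4 = 306
  cremello: 612 × 1/4 = 153

153, 306, 153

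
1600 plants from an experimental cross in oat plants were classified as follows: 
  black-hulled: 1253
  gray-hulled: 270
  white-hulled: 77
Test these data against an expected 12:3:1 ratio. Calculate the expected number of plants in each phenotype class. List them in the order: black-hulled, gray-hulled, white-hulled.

1200, 300, 100

Total ratio parts = 16. Expected numbers out of 1600:
  black-hulled: 1600 × 12/16 = 1200
  gray-hulled: 1600 × 3/16 = 300
  white-hulled: 1600 × 1/16 = 100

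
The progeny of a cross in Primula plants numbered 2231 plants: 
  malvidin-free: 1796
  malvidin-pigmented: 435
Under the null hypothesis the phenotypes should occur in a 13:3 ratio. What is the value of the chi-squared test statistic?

0.819

Expected counts for N = 2231 under a 13:3 ratio (total parts = 16):
  malvidin-free: 2231 × 13/16 = 1812.6875
  malvidin-pigmented: 2231 × 3/16 = 418.3125
χ² = Σ (O − E)² / E
  malvidin-free: (1796 − 1812.6875)² / 1812.6875 = 0.1536
  malvidin-pigmented: (435 − 418.3125)² / 418.3125 = 0.6657
χ² = 0.1536 + 0.6657 = 0.8193 ≈ 0.819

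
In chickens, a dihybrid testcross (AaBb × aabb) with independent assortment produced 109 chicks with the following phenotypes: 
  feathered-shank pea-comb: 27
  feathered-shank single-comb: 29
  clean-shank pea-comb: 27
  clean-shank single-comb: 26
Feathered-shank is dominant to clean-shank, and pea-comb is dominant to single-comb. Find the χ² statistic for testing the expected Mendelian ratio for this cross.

A dihybrid testcross with independent assortment gives a 1:1:1:1 ratio.
Expected counts for N = 109 under a 1:1:1:1 ratio (total parts = 4):
  feathered-shank pea-comb: 109 × 1/4 = 27.25
  feathered-shank single-comb: 109 × 1/4 = 27.25
  clean-shank pea-comb: 109 × 1/4 = 27.25
  clean-shank single-comb: 109 × 1/4 = 27.25
χ² = Σ (O − E)² / E
  feathered-shank pea-comb: (27 − 27.25)² / 27.25 = 0.0023
  feathered-shank single-comb: (29 − 27.25)² / 27.25 = 0.1124
  clean-shank pea-comb: (27 − 27.25)² / 27.25 = 0.0023
  clean-shank single-comb: (26 − 27.25)² / 27.25 = 0.0573
χ² = 0.0023 + 0.1124 + 0.0023 + 0.0573 = 0.1743 ≈ 0.174

0.174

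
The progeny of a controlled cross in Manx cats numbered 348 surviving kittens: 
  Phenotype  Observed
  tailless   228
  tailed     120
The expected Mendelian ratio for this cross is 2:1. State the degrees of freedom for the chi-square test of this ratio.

1

A goodness-of-fit test with 2 phenotype classes has df = 2 − 1 = 1.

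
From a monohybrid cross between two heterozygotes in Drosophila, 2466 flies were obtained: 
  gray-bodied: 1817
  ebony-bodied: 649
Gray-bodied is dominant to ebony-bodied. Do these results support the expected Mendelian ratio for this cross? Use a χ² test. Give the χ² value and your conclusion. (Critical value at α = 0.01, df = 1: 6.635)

For a monohybrid cross between heterozygotes with complete dominance, the expected phenotypic ratio is 3:1.
Under the 3:1 hypothesis (Σ ratio = 4, N = 2466):
  gray-bodied: 2466 × 3/4 = 1849.5
  ebony-bodied: 2466 × 1/4 = 616.5
χ² = Σ (O − E)² / E
  gray-bodied: (1817 − 1849.5)² / 1849.5 = 0.5711
  ebony-bodied: (649 − 616.5)² / 616.5 = 1.7133
χ² = 0.5711 + 1.7133 = 2.2844 ≈ 2.284
Degrees of freedom = 2 − 1 = 1; critical value at α = 0.01 is 6.635.
Since 2.284 < 6.635, we fail to reject the null hypothesis — the data are consistent with the 3:1 ratio.

2.284; consistent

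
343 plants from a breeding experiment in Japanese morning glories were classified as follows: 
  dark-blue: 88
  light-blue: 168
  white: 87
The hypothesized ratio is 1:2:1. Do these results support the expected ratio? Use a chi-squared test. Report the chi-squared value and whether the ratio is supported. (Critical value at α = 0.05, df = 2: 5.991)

0.149; consistent

Expected counts for N = 343 under a 1:2:1 ratio (total parts = 4):
  dark-blue: 343 × 1/4 = 85.75
  light-blue: 343 × 2/4 = 171.5
  white: 343 × 1/4 = 85.75
χ² = Σ (O − E)² / E
  dark-blue: (88 − 85.75)² / 85.75 = 0.0590
  light-blue: (168 − 171.5)² / 171.5 = 0.0714
  white: (87 − 85.75)² / 85.75 = 0.0182
χ² = 0.0590 + 0.0714 + 0.0182 = 0.1486 ≈ 0.149
Degrees of freedom = 3 − 1 = 2; critical value at α = 0.05 is 5.991.
Since 0.149 < 5.991, we fail to reject the null hypothesis — the data are consistent with the 1:2:1 ratio.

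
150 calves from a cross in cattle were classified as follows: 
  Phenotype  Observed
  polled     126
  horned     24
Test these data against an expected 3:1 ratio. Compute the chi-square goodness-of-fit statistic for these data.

6.480

Total ratio parts = 4. Expected numbers out of 150:
  polled: 150 × 3/4 = 112.5
  horned: 150 × 1/4 = 37.5
χ² = Σ (O − E)² / E
  polled: (126 − 112.5)² / 112.5 = 1.6200
  horned: (24 − 37.5)² / 37.5 = 4.8600
χ² = 1.6200 + 4.8600 = 6.480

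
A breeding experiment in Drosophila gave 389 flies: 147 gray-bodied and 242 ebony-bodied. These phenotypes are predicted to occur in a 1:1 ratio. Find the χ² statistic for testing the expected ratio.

23.201

Under the 1:1 hypothesis (Σ ratio = 2, N = 389):
  gray-bodied: 389 × 1/2 = 194.5
  ebony-bodied: 389 × 1/2 = 194.5
χ² = Σ (O − E)² / E
  gray-bodied: (147 − 194.5)² / 194.5 = 11.6003
  ebony-bodied: (242 − 194.5)² / 194.5 = 11.6003
χ² = 11.6003 + 11.6003 = 23.2006 ≈ 23.201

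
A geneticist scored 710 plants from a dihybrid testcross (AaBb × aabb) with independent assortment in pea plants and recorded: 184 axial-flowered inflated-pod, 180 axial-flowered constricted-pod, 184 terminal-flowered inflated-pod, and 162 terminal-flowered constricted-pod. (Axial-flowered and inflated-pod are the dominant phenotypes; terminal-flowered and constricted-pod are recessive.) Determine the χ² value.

A dihybrid testcross with independent assortment gives a 1:1:1:1 ratio.
Under the 1:1:1:1 hypothesis (Σ ratio = 4, N = 710):
  axial-flowered inflated-pod: 710 × 1/4 = 177.5
  axial-flowered constricted-pod: 710 × 1/4 = 177.5
  terminal-flowered inflated-pod: 710 × 1/4 = 177.5
  terminal-flowered constricted-pod: 710 × 1/4 = 177.5
χ² = Σ (O − E)² / E
  axial-flowered inflated-pod: (184 − 177.5)² / 177.5 = 0.2380
  axial-flowered constricted-pod: (180 − 177.5)² / 177.5 = 0.0352
  terminal-flowered inflated-pod: (184 − 177.5)² / 177.5 = 0.2380
  terminal-flowered constricted-pod: (162 − 177.5)² / 177.5 = 1.3535
χ² = 0.2380 + 0.0352 + 0.2380 + 1.3535 = 1.8647 ≈ 1.865

1.865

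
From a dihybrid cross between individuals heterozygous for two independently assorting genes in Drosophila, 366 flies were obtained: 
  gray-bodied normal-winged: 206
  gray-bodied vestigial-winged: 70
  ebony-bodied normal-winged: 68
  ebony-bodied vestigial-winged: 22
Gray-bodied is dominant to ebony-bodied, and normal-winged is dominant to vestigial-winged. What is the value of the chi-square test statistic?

0.067

A dihybrid F₂ with independent assortment and complete dominance at both loci gives a 9:3:3:1 phenotypic ratio.
Expected counts for N = 366 under a 9:3:3:1 ratio (total parts = 16):
  gray-bodied normal-winged: 366 × 9/16 = 205.875
  gray-bodied vestigial-winged: 366 × 3/16 = 68.625
  ebony-bodied normal-winged: 366 × 3/16 = 68.625
  ebony-bodied vestigial-winged: 366 × 1/16 = 22.875
χ² = Σ (O − E)² / E
  gray-bodied normal-winged: (206 − 205.875)² / 205.875 = 0.0001
  gray-bodied vestigial-winged: (70 − 68.625)² / 68.625 = 0.0276
  ebony-bodied normal-winged: (68 − 68.625)² / 68.625 = 0.0057
  ebony-bodied vestigial-winged: (22 − 22.875)² / 22.875 = 0.0335
χ² = 0.0001 + 0.0276 + 0.0057 + 0.0335 = 0.0669 ≈ 0.067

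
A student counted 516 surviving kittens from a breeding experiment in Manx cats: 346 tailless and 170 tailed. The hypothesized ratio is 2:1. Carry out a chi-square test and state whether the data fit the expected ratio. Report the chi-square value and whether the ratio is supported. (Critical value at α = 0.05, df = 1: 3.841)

0.035; consistent

The 2:1 ratio has 3 parts, so with N = 516 the expected counts are:
  tailless: 516 × 2/3 = 344
  tailed: 516 × 1/3 = 172
χ² = Σ (O − E)² / E
  tailless: (346 − 344)² / 344 = 0.0116
  tailed: (170 − 172)² / 172 = 0.0233
χ² = 0.0116 + 0.0233 = 0.0349 ≈ 0.035
Degrees of freedom = 2 − 1 = 1; critical value at α = 0.05 is 3.841.
Since 0.035 < 3.841, we fail to reject the null hypothesis — the data are consistent with the 2:1 ratio.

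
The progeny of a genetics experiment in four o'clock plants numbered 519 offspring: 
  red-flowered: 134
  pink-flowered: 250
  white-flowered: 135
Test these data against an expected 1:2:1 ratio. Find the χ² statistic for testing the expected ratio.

0.699

Expected counts for N = 519 under a 1:2:1 ratio (total parts = 4):
  red-flowered: 519 × 1/4 = 129.75
  pink-flowered: 519 × 2/4 = 259.5
  white-flowered: 519 × 1/4 = 129.75
χ² = Σ (O − E)² / E
  red-flowered: (134 − 129.75)² / 129.75 = 0.1392
  pink-flowered: (250 − 259.5)² / 259.5 = 0.3478
  white-flowered: (135 − 129.75)² / 129.75 = 0.2124
χ² = 0.1392 + 0.3478 + 0.2124 = 0.6994 ≈ 0.699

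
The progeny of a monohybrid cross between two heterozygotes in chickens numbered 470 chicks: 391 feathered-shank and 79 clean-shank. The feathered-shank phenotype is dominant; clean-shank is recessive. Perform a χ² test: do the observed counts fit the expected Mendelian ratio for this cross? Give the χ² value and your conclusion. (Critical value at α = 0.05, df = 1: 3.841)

16.820; not consistent

For a monohybrid cross between heterozygotes with complete dominance, the expected phenotypic ratio is 3:1.
Under the 3:1 hypothesis (Σ ratio = 4, N = 470):
  feathered-shank: 470 × 3/4 = 352.5
  clean-shank: 470 × 1/4 = 117.5
χ² = Σ (O − E)² / E
  feathered-shank: (391 − 352.5)² / 352.5 = 4.2050
  clean-shank: (79 − 117.5)² / 117.5 = 12.6149
χ² = 4.2050 + 12.6149 = 16.8199 ≈ 16.820
Degrees of freedom = 2 − 1 = 1; critical value at α = 0.05 is 3.841.
Since 16.820 > 3.841, we reject the null hypothesis — the data do not fit the 3:1 ratio.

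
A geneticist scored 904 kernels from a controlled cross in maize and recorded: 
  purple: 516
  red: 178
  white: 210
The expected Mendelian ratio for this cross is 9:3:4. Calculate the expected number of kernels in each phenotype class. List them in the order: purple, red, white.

508.5, 169.5, 226

Under the 9:3:4 hypothesis (Σ ratio = 16, N = 904):
  purple: 904 × 9/16 = 508.5
  red: 904 × 3/16 = 169.5
  white: 904 × 4/16 = 226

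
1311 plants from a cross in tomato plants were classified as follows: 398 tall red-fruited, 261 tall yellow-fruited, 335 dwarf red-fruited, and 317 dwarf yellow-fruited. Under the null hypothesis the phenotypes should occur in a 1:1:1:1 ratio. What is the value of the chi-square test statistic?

29.165

Total ratio parts = 4. Expected numbers out of 1311:
  tall red-fruited: 1311 × 1/4 = 327.75
  tall yellow-fruited: 1311 × 1/4 = 327.75
  dwarf red-fruited: 1311 × 1/4 = 327.75
  dwarf yellow-fruited: 1311 × 1/4 = 327.75
χ² = Σ (O − E)² / E
  tall red-fruited: (398 − 327.75)² / 327.75 = 15.0574
  tall yellow-fruited: (261 − 327.75)² / 327.75 = 13.5944
  dwarf red-fruited: (335 − 327.75)² / 327.75 = 0.1604
  dwarf yellow-fruited: (317 − 327.75)² / 327.75 = 0.3526
χ² = 15.0574 + 13.5944 + 0.1604 + 0.3526 = 29.1648 ≈ 29.165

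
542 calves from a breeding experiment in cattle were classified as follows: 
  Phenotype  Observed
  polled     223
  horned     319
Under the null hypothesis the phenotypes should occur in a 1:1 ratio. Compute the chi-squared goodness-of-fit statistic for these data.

Total ratio parts = 2. Expected numbers out of 542:
  polled: 542 × 1/2 = 271
  horned: 542 × 1/2 = 271
χ² = Σ (O − E)² / E
  polled: (223 − 271)² / 271 = 8.5018
  horned: (319 − 271)² / 271 = 8.5018
χ² = 8.5018 + 8.5018 = 17.0036 ≈ 17.004

17.004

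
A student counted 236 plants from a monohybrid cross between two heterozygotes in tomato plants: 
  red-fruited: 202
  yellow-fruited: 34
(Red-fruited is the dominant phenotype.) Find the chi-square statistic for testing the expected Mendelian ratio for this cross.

For a monohybrid cross between heterozygotes with complete dominance, the expected phenotypic ratio is 3:1.
Expected counts for N = 236 under a 3:1 ratio (total parts = 4):
  red-fruited: 236 × 3/4 = 177
  yellow-fruited: 236 × 1/4 = 59
χ² = Σ (O − E)² / E
  red-fruited: (202 − 177)² / 177 = 3.5311
  yellow-fruited: (34 − 59)² / 59 = 10.5932
χ² = 3.5311 + 10.5932 = 14.1243 ≈ 14.124

14.124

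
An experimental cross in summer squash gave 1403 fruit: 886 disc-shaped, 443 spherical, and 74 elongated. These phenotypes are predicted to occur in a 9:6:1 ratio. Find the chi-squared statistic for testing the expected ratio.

Expected counts for N = 1403 under a 9:6:1 ratio (total parts = 16):
  disc-shaped: 1403 × 9/16 = 789.1875
  spherical: 1403 × 6/16 = 526.125
  elongated: 1403 × 1/16 = 87.6875
χ² = Σ (O − E)² / E
  disc-shaped: (886 − 789.1875)² / 789.1875 = 11.8763
  spherical: (443 − 526.125)² / 526.125 = 13.1333
  elongated: (74 − 87.6875)² / 87.6875 = 2.1365
χ² = 11.8763 + 13.1333 + 2.1365 = 27.1461 ≈ 27.146

27.146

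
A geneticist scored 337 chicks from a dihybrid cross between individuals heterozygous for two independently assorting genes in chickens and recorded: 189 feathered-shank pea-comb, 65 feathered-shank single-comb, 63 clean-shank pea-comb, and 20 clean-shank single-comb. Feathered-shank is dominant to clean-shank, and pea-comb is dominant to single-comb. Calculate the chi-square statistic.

A dihybrid F₂ with independent assortment and complete dominance at both loci gives a 9:3:3:1 phenotypic ratio.
Under the 9:3:3:1 hypothesis (Σ ratio = 16, N = 337):
  feathered-shank pea-comb: 337 × 9/16 = 189.5625
  feathered-shank single-comb: 337 × 3/16 = 63.1875
  clean-shank pea-comb: 337 × 3/16 = 63.1875
  clean-shank single-comb: 337 × 1/16 = 21.0625
χ² = Σ (O − E)² / E
  feathered-shank pea-comb: (189 − 189.5625)² / 189.5625 = 0.0017
  feathered-shank single-comb: (65 − 63.1875)² / 63.1875 = 0.0520
  clean-shank pea-comb: (63 − 63.1875)² / 63.1875 = 0.0006
  clean-shank single-comb: (20 − 21.0625)² / 21.0625 = 0.0536
χ² = 0.0017 + 0.0520 + 0.0006 + 0.0536 = 0.1079 ≈ 0.108

0.108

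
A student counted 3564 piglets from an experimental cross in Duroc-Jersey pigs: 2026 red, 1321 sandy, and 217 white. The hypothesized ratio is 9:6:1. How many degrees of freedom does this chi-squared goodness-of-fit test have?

2

A goodness-of-fit test with 3 phenotype classes has df = 3 − 1 = 2.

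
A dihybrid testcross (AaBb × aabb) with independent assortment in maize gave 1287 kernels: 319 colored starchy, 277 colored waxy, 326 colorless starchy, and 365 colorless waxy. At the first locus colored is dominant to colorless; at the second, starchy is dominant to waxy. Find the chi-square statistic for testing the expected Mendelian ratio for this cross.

12.117

A dihybrid testcross with independent assortment gives a 1:1:1:1 ratio.
Total ratio parts = 4. Expected numbers out of 1287:
  colored starchy: 1287 × 1/4 = 321.75
  colored waxy: 1287 × 1/4 = 321.75
  colorless starchy: 1287 × 1/4 = 321.75
  colorless waxy: 1287 × 1/4 = 321.75
χ² = Σ (O − E)² / E
  colored starchy: (319 − 321.75)² / 321.75 = 0.0235
  colored waxy: (277 − 321.75)² / 321.75 = 6.2240
  colorless starchy: (326 − 321.75)² / 321.75 = 0.0561
  colorless waxy: (365 − 321.75)² / 321.75 = 5.8137
χ² = 0.0235 + 6.2240 + 0.0561 + 5.8137 = 12.1173 ≈ 12.117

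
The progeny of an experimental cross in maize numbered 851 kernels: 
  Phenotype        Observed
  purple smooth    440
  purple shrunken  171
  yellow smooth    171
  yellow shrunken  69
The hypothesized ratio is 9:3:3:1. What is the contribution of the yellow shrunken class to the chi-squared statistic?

4.701

Expected counts for N = 851 under a 9:3:3:1 ratio (total parts = 16):
  purple smooth: 851 × 9/16 = 478.6875
  purple shrunken: 851 × 3/16 = 159.5625
  yellow smooth: 851 × 3/16 = 159.5625
  yellow shrunken: 851 × 1/16 = 53.1875
Contribution of yellow shrunken: (69 − 53.1875)² / 53.1875 = 4.7010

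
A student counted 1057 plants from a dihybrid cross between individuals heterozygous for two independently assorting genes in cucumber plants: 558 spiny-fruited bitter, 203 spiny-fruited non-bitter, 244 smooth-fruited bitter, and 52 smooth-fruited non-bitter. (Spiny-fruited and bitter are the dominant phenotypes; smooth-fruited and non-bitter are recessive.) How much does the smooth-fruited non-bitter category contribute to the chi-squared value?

2.993

A dihybrid F₂ with independent assortment and complete dominance at both loci gives a 9:3:3:1 phenotypic ratio.
Under the 9:3:3:1 hypothesis (Σ ratio = 16, N = 1057):
  spiny-fruited bitter: 1057 × 9/16 = 594.5625
  spiny-fruited non-bitter: 1057 × 3/16 = 198.1875
  smooth-fruited bitter: 1057 × 3/16 = 198.1875
  smooth-fruited non-bitter: 1057 × 1/16 = 66.0625
Contribution of smooth-fruited non-bitter: (52 − 66.0625)² / 66.0625 = 2.9934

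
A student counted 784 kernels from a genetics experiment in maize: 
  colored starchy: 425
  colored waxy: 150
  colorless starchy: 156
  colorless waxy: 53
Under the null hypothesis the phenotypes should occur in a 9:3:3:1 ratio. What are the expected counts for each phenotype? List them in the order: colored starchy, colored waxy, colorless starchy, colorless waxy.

441, 147, 147, 49

Total ratio parts = 16. Expected numbers out of 784:
  colored starchy: 784 × 9/16 = 441
  colored waxy: 784 × 3/16 = 147
  colorless starchy: 784 × 3/16 = 147
  colorless waxy: 784 × 1/16 = 49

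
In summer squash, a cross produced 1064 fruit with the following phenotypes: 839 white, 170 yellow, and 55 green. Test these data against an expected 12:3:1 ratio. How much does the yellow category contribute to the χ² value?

4.362

The 12:3:1 ratio has 16 parts, so with N = 1064 the expected counts are:
  white: 1064 × 12/16 = 798
  yellow: 1064 × 3/16 = 199.5
  green: 1064 × 1/16 = 66.5
Contribution of yellow: (170 − 199.5)² / 199.5 = 4.3622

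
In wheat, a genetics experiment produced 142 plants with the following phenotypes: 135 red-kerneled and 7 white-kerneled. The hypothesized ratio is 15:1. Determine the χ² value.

0.423

Expected counts for N = 142 under a 15:1 ratio (total parts = 16):
  red-kerneled: 142 × 15/16 = 133.125
  white-kerneled: 142 × 1/16 = 8.875
χ² = Σ (O − E)² / E
  red-kerneled: (135 − 133.125)² / 133.125 = 0.0264
  white-kerneled: (7 − 8.875)² / 8.875 = 0.3961
χ² = 0.0264 + 0.3961 = 0.4225 ≈ 0.423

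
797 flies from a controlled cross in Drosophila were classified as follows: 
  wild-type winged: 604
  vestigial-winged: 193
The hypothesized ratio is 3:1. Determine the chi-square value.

Total ratio parts = 4. Expected numbers out of 797:
  wild-type winged: 797 × 3/4 = 597.75
  vestigial-winged: 797 × 1/4 = 199.25
χ² = Σ (O − E)² / E
  wild-type winged: (604 − 597.75)² / 597.75 = 0.0653
  vestigial-winged: (193 − 199.25)² / 199.25 = 0.1960
χ² = 0.0653 + 0.1960 = 0.2613 ≈ 0.261

0.261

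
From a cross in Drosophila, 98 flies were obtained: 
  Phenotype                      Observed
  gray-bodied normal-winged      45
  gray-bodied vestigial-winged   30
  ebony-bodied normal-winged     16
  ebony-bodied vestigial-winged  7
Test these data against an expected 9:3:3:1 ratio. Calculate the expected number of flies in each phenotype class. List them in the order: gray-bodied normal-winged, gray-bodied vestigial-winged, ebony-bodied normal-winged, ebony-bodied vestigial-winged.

Total ratio parts = 16. Expected numbers out of 98:
  gray-bodied normal-winged: 98 × 9/16 = 55.125
  gray-bodied vestigial-winged: 98 × 3/16 = 18.375
  ebony-bodied normal-winged: 98 × 3/16 = 18.375
  ebony-bodied vestigial-winged: 98 × 1/16 = 6.125

55.125, 18.375, 18.375, 6.125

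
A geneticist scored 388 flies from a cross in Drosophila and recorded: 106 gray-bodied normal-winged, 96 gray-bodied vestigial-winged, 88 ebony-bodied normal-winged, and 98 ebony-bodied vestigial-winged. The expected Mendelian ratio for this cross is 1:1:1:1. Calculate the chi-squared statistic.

1.691

The 1:1:1:1 ratio has 4 parts, so with N = 388 the expected counts are:
  gray-bodied normal-winged: 388 × 1/4 = 97
  gray-bodied vestigial-winged: 388 × 1/4 = 97
  ebony-bodied normal-winged: 388 × 1/4 = 97
  ebony-bodied vestigial-winged: 388 × 1/4 = 97
χ² = Σ (O − E)² / E
  gray-bodied normal-winged: (106 − 97)² / 97 = 0.8351
  gray-bodied vestigial-winged: (96 − 97)² / 97 = 0.0103
  ebony-bodied normal-winged: (88 − 97)² / 97 = 0.8351
  ebony-bodied vestigial-winged: (98 − 97)² / 97 = 0.0103
χ² = 0.8351 + 0.0103 + 0.8351 + 0.0103 = 1.6908 ≈ 1.691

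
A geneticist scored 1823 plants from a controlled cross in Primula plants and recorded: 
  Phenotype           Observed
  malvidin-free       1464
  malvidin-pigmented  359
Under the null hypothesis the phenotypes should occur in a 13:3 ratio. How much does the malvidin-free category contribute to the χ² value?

Expected counts for N = 1823 under a 13:3 ratio (total parts = 16):
  malvidin-free: 1823 × 13/16 = 1481.1875
  malvidin-pigmented: 1823 × 3/16 = 341.8125
Contribution of malvidin-free: (1464 − 1481.1875)² / 1481.1875 = 0.1994

0.199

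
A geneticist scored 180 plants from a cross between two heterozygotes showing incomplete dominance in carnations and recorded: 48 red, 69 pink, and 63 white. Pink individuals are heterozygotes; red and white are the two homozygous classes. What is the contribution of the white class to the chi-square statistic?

7.200

With incomplete dominance, a heterozygote × heterozygote cross gives a 1:2:1 phenotypic ratio.
Expected counts for N = 180 under a 1:2:1 ratio (total parts = 4):
  red: 180 × 1/4 = 45
  pink: 180 × 2/4 = 90
  white: 180 × 1/4 = 45
Contribution of white: (63 − 45)² / 45 = 7.2000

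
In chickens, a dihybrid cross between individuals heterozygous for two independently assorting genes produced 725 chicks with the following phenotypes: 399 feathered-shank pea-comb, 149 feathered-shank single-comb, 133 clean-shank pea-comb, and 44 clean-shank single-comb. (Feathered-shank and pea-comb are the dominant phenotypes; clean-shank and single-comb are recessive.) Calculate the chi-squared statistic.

1.547

A dihybrid F₂ with independent assortment and complete dominance at both loci gives a 9:3:3:1 phenotypic ratio.
Total ratio parts = 16. Expected numbers out of 725:
  feathered-shank pea-comb: 725 × 9/16 = 407.8125
  feathered-shank single-comb: 725 × 3/16 = 135.9375
  clean-shank pea-comb: 725 × 3/16 = 135.9375
  clean-shank single-comb: 725 × 1/16 = 45.3125
χ² = Σ (O − E)² / E
  feathered-shank pea-comb: (399 − 407.8125)² / 407.8125 = 0.1904
  feathered-shank single-comb: (149 − 135.9375)² / 135.9375 = 1.2552
  clean-shank pea-comb: (133 − 135.9375)² / 135.9375 = 0.0635
  clean-shank single-comb: (44 − 45.3125)² / 45.3125 = 0.0380
χ² = 0.1904 + 1.2552 + 0.0635 + 0.0380 = 1.5471 ≈ 1.547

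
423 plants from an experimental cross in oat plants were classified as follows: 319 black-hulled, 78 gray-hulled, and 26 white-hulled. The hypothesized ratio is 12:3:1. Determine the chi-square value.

0.039

Expected counts for N = 423 under a 12:3:1 ratio (total parts = 16):
  black-hulled: 423 × 12/16 = 317.25
  gray-hulled: 423 × 3/16 = 79.3125
  white-hulled: 423 × 1/16 = 26.4375
χ² = Σ (O − E)² / E
  black-hulled: (319 − 317.25)² / 317.25 = 0.0097
  gray-hulled: (78 − 79.3125)² / 79.3125 = 0.0217
  white-hulled: (26 − 26.4375)² / 26.4375 = 0.0072
χ² = 0.0097 + 0.0217 + 0.0072 = 0.0386 ≈ 0.039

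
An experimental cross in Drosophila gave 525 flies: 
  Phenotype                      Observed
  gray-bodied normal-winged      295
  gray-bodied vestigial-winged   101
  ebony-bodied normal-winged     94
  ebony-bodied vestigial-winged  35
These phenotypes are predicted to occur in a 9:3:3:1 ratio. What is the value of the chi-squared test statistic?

0.413

Total ratio parts = 16. Expected numbers out of 525:
  gray-bodied normal-winged: 525 × 9/16 = 295.3125
  gray-bodied vestigial-winged: 525 × 3/16 = 98.4375
  ebony-bodied normal-winged: 525 × 3/16 = 98.4375
  ebony-bodied vestigial-winged: 525 × 1/16 = 32.8125
χ² = Σ (O − E)² / E
  gray-bodied normal-winged: (295 − 295.3125)² / 295.3125 = 0.0003
  gray-bodied vestigial-winged: (101 − 98.4375)² / 98.4375 = 0.0667
  ebony-bodied normal-winged: (94 − 98.4375)² / 98.4375 = 0.2000
  ebony-bodied vestigial-winged: (35 − 32.8125)² / 32.8125 = 0.1458
χ² = 0.0003 + 0.0667 + 0.2000 + 0.1458 = 0.4128 ≈ 0.413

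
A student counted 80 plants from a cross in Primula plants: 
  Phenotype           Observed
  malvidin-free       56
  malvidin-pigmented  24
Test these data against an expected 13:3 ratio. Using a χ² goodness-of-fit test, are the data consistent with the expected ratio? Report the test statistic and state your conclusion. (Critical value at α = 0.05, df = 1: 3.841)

Total ratio parts = 16. Expected numbers out of 80:
  malvidin-free: 80 × 13/16 = 65
  malvidin-pigmented: 80 × 3/16 = 15
χ² = Σ (O − E)² / E
  malvidin-free: (56 − 65)² / 65 = 1.2462
  malvidin-pigmented: (24 − 15)² / 15 = 5.4000
χ² = 1.2462 + 5.4000 = 6.6462 ≈ 6.646
Degrees of freedom = 2 − 1 = 1; critical value at α = 0.05 is 3.841.
Since 6.646 > 3.841, we reject the null hypothesis — the data do not fit the 13:3 ratio.

6.646; not consistent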